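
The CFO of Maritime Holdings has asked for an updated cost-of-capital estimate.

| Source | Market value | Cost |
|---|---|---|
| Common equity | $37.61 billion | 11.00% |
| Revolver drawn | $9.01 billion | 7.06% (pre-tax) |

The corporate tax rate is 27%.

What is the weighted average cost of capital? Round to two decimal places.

9.87%

Total capital V = 37.61 + 9.01 = 46.62.
Equity: weight = 37.61/46.62 = 0.8067; cost = 11%.
Revolver drawn: weight = 9.01/46.62 = 0.1933; after-tax cost = 7.06% × (1 − 27%) = 5.1538%.
WACC = 0.8067 × 11.0000% + 0.1933 × 5.1538% = 9.8701%.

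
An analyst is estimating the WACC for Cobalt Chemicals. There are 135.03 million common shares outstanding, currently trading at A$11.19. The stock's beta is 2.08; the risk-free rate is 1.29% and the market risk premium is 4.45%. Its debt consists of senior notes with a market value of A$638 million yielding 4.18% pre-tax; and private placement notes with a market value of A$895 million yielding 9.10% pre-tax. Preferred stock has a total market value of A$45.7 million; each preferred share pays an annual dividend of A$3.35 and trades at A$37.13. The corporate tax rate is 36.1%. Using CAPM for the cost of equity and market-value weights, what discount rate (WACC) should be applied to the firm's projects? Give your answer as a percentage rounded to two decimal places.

Cost of equity via CAPM: Re = 1.29% + 2.08 × 4.45% = 10.5460%.
Cost of preferred: Rp = 3.35 / 37.13 = 9.0224%.
Market value of equity E = 11.19 × 135.03m = 1510.9857m.
Total capital V = 1510.9857 + 45.7 + 638 + 895 = 3089.6857.
Equity: weight = 1510.9857/3089.6857 = 0.4890; cost = 10.546%.
Preferred: weight = 45.7/3089.6857 = 0.0148; cost = 9.0224%.
Senior notes: weight = 638/3089.6857 = 0.2065; after-tax cost = 4.18% × (1 − 36.1%) = 2.6710%.
Private placement notes: weight = 895/3089.6857 = 0.2897; after-tax cost = 9.1% × (1 − 36.1%) = 5.8149%.
WACC = 0.4890 × 10.5460% + 0.0148 × 9.0224% + 0.2065 × 2.6710% + 0.2897 × 5.8149% = 7.5269%.

7.53%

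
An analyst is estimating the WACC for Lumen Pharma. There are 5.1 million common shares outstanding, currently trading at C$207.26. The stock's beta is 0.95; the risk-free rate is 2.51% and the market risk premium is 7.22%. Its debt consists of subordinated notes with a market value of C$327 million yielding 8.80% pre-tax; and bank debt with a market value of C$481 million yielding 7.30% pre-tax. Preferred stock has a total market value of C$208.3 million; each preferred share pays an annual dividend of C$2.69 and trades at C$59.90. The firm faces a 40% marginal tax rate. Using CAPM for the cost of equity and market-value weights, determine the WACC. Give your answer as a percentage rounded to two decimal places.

Cost of equity via CAPM: Re = 2.51% + 0.95 × 7.22% = 9.3690%.
Cost of preferred: Rp = 2.69 / 59.9 = 4.4908%.
Market value of equity E = 207.26 × 5.1m = 1057.026m.
Total capital V = 1057.026 + 208.3 + 327 + 481 = 2073.326.
Equity: weight = 1057.026/2073.326 = 0.5098; cost = 9.369%.
Preferred: weight = 208.3/2073.326 = 0.1005; cost = 4.4908%.
Subordinated notes: weight = 327/2073.326 = 0.1577; after-tax cost = 8.8% × (1 − 40%) = 5.2800%.
Bank debt: weight = 481/2073.326 = 0.2320; after-tax cost = 7.3% × (1 − 40%) = 4.3800%.
WACC = 0.5098 × 9.3690% + 0.1005 × 4.4908% + 0.1577 × 5.2800% + 0.2320 × 4.3800% = 7.0766%.

7.08%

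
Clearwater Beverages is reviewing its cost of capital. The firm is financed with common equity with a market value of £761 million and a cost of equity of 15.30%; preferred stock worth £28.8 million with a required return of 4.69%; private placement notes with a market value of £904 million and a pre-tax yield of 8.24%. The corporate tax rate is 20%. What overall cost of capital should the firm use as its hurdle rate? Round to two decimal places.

Total capital V = 761 + 28.8 + 904 = 1693.8.
Equity: weight = 761/1693.8 = 0.4493; cost = 15.3%.
Preferred: weight = 28.8/1693.8 = 0.0170; cost = 4.69%.
Private placement notes: weight = 904/1693.8 = 0.5337; after-tax cost = 8.24% × (1 − 20%) = 6.5920%.
WACC = 0.4493 × 15.3000% + 0.0170 × 4.6900% + 0.5337 × 6.5920% = 10.4720%.

10.47%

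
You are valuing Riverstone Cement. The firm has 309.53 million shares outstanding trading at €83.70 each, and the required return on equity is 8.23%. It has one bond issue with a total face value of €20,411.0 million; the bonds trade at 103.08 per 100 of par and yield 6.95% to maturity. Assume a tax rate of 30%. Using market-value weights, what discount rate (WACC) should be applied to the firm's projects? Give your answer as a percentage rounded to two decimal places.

Market value of equity E = 83.7 × 309.53m = 25907.661m. Market value of debt D = 20411m × 103.08/100 = 21039.6588m.
Total capital V = 25907.661 + 21039.6588 = 46947.3198.
Equity: weight = 25907.661/46947.3198 = 0.5518; cost = 8.23%.
Bonds outstanding: weight = 21039.6588/46947.3198 = 0.4482; after-tax cost = 6.95% × (1 − 30%) = 4.8650%.
WACC = 0.5518 × 8.2300% + 0.4482 × 4.8650% = 6.7220%.

6.72%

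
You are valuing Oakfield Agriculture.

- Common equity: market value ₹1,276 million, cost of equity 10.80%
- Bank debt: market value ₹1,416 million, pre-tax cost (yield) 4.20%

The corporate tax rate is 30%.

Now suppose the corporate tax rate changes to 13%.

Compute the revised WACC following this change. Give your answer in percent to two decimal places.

7.04%

After the change:
Total capital V = 1276 + 1416 = 2692.
Equity: weight = 1276/2692 = 0.4740; cost = 10.8%.
Bank debt: weight = 1416/2692 = 0.5260; after-tax cost = 4.2% × (1 − 13%) = 3.6540%.
WACC = 0.4740 × 10.8000% + 0.5260 × 3.6540% = 7.0412%.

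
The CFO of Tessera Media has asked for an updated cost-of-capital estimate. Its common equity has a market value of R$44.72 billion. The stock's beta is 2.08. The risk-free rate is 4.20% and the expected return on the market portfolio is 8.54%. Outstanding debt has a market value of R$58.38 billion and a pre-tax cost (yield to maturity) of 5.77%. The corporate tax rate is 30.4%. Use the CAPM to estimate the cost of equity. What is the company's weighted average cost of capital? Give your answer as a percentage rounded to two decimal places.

8.01%

Market risk premium = 8.54% − 4.2% = 4.34%.
Cost of equity via CAPM: Re = 4.2% + 2.08 × 4.34% = 13.2272%.
Total capital V = 44.72 + 58.38 = 103.1.
Equity: weight = 44.72/103.1 = 0.4338; cost = 13.2272%.
Debt: weight = 58.38/103.1 = 0.5662; after-tax cost = 5.77% × (1 − 30.4%) = 4.0159%.
WACC = 0.4338 × 13.2272% + 0.5662 × 4.0159% = 8.0113%.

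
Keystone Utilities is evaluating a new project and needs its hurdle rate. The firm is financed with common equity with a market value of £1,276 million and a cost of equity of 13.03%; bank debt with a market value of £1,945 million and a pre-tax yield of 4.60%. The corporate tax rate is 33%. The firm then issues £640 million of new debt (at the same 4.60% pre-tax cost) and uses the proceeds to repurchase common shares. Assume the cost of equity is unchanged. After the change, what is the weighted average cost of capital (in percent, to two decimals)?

After the change:
Total capital V = 636 + 2585 = 3221.
Equity: weight = 636/3221 = 0.1975; cost = 13.03%.
Bank debt: weight = 2585/3221 = 0.8025; after-tax cost = 4.6% × (1 − 33%) = 3.0820%.
WACC = 0.1975 × 13.0300% + 0.8025 × 3.0820% = 5.0463%.

5.05%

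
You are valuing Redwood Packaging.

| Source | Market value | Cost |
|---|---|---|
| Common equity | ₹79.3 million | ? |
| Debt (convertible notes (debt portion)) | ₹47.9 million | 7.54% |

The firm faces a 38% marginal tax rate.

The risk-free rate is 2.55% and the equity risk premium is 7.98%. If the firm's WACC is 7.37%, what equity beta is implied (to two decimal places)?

0.81

Total capital V = 79.3 + 47.9 = 127.2.
Equity weight = 79.3/127.2 = 0.6234.
Convertible notes (debt portion) weight = 47.9/127.2 = 0.3766.
Debt contribution = 0.3766 × 7.54% × (1 − 38%) = 1.7604%.
Required equity contribution = 7.37% − 1.7604% = 5.6096%  ⇒  Re = 8.9980%.
CAPM: 8.9980% = 2.55% + β × 7.98%  ⇒  β = 0.8080.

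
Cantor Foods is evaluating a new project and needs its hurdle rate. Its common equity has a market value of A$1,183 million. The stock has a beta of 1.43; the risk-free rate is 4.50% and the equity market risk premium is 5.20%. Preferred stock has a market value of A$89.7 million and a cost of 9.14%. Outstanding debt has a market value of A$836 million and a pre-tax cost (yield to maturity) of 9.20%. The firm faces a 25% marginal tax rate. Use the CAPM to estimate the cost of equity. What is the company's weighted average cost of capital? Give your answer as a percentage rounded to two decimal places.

Cost of equity via CAPM: Re = 4.5% + 1.43 × 5.2% = 11.9360%.
Total capital V = 1183 + 89.7 + 836 = 2108.7.
Equity: weight = 1183/2108.7 = 0.5610; cost = 11.936%.
Preferred: weight = 89.7/2108.7 = 0.0425; cost = 9.14%.
Debt: weight = 836/2108.7 = 0.3965; after-tax cost = 9.2% × (1 − 25%) = 6.9000%.
WACC = 0.5610 × 11.9360% + 0.0425 × 9.1400% + 0.3965 × 6.9000% = 9.8205%.

9.82%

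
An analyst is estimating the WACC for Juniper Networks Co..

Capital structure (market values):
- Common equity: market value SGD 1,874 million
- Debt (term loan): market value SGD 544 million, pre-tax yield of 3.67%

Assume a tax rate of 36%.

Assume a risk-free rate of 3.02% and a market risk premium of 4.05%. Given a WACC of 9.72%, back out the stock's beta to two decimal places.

2.18

Total capital V = 1874 + 544 = 2418.
Equity weight = 1874/2418 = 0.7750.
Term loan weight = 544/2418 = 0.2250.
Debt contribution = 0.2250 × 3.67% × (1 − 36%) = 0.5284%.
Required equity contribution = 9.72% − 0.5284% = 9.1916%  ⇒  Re = 11.8598%.
CAPM: 11.8598% = 3.02% + β × 4.05%  ⇒  β = 2.1827.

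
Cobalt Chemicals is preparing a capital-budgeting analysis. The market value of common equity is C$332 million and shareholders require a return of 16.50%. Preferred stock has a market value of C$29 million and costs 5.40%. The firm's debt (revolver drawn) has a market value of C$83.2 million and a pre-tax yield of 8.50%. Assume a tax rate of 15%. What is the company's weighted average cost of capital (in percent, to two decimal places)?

14.04%

Total capital V = 332 + 29 + 83.2 = 444.2.
Equity: weight = 332/444.2 = 0.7474; cost = 16.5%.
Preferred: weight = 29/444.2 = 0.0653; cost = 5.4%.
Revolver drawn: weight = 83.2/444.2 = 0.1873; after-tax cost = 8.5% × (1 − 15%) = 7.2250%.
WACC = 0.7474 × 16.5000% + 0.0653 × 5.4000% + 0.1873 × 7.2250% = 14.0381%.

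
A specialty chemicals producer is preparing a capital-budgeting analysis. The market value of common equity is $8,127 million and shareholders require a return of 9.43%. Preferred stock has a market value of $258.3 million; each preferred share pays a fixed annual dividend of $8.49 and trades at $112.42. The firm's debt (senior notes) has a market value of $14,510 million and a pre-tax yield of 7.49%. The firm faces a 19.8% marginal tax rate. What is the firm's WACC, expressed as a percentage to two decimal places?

7.24%

Cost of preferred: Rp = 8.49 / 112.42 = 7.5520%.
Total capital V = 8127 + 258.3 + 14510 = 22895.3.
Equity: weight = 8127/22895.3 = 0.3550; cost = 9.43%.
Preferred: weight = 258.3/22895.3 = 0.0113; cost = 7.552%.
Senior notes: weight = 14510/22895.3 = 0.6338; after-tax cost = 7.49% × (1 − 19.8%) = 6.0070%.
WACC = 0.3550 × 9.4300% + 0.0113 × 7.5520% + 0.6338 × 6.0070% = 7.2395%.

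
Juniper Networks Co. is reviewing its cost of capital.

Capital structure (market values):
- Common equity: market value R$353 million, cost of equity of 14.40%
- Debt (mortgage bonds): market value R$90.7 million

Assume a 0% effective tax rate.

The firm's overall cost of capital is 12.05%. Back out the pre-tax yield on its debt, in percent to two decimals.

Total capital V = 353 + 90.7 = 443.7.
Equity weight = 353/443.7 = 0.7956.
Mortgage bonds weight = 90.7/443.7 = 0.2044.
Equity contribution = 0.7956 × 14.4% = 11.4564%.
Remaining for debt = 12.05% − 11.4564% = 0.5936%.
Rd × (1 − 0%) × 0.2044 = 0.5936%  ⇒  Rd = 2.9039%.

2.90%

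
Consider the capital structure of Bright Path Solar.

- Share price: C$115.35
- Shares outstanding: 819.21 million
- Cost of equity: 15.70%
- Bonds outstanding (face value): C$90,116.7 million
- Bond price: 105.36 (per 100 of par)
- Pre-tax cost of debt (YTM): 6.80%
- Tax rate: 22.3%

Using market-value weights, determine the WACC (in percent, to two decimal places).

10.48%

Market value of equity E = 115.35 × 819.21m = 94495.8735m. Market value of debt D = 90116.7m × 105.36/100 = 94946.95512m.
Total capital V = 94495.8735 + 94946.95512 = 189442.82862.
Equity: weight = 94495.8735/189442.82862 = 0.4988; cost = 15.7%.
Bonds outstanding: weight = 94946.95512/189442.82862 = 0.5012; after-tax cost = 6.8% × (1 − 22.3%) = 5.2836%.
WACC = 0.4988 × 15.7000% + 0.5012 × 5.2836% = 10.4794%.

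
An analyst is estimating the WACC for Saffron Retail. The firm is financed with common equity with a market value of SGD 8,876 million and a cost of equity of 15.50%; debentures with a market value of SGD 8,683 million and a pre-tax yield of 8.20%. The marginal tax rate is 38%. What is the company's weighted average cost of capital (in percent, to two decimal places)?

10.35%

Total capital V = 8876 + 8683 = 17559.
Equity: weight = 8876/17559 = 0.5055; cost = 15.5%.
Debentures: weight = 8683/17559 = 0.4945; after-tax cost = 8.2% × (1 − 38%) = 5.0840%.
WACC = 0.5055 × 15.5000% + 0.4945 × 5.0840% = 10.3492%.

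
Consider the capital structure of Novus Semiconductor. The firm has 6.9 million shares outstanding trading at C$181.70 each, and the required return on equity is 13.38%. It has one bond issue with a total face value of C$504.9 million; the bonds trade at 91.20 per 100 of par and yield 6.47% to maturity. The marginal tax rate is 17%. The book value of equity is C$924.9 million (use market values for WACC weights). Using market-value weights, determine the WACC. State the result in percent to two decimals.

Market value of equity E = 181.7 × 6.9m = 1253.73m. Market value of debt D = 504.9m × 91.2/100 = 460.4688m.
Total capital V = 1253.73 + 460.4688 = 1714.1988.
Equity: weight = 1253.73/1714.1988 = 0.7314; cost = 13.38%.
Bonds outstanding: weight = 460.4688/1714.1988 = 0.2686; after-tax cost = 6.47% × (1 − 17%) = 5.3701%.
WACC = 0.7314 × 13.3800% + 0.2686 × 5.3701% = 11.2284%.

11.23%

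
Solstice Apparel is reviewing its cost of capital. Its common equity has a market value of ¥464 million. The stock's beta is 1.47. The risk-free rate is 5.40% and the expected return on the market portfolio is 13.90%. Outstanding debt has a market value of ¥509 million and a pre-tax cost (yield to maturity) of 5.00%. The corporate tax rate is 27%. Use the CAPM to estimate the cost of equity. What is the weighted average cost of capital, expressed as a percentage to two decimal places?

10.44%

Market risk premium = 13.9% − 5.4% = 8.5%.
Cost of equity via CAPM: Re = 5.4% + 1.47 × 8.5% = 17.8950%.
Total capital V = 464 + 509 = 973.
Equity: weight = 464/973 = 0.4769; cost = 17.895%.
Debt: weight = 509/973 = 0.5231; after-tax cost = 5% × (1 − 27%) = 3.6500%.
WACC = 0.4769 × 17.8950% + 0.5231 × 3.6500% = 10.4431%.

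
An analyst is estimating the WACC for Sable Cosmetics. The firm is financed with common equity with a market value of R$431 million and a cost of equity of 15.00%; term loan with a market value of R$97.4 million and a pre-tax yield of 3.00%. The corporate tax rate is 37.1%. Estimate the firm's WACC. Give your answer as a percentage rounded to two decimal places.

Total capital V = 431 + 97.4 = 528.4.
Equity: weight = 431/528.4 = 0.8157; cost = 15%.
Term loan: weight = 97.4/528.4 = 0.1843; after-tax cost = 3% × (1 − 37.1%) = 1.8870%.
WACC = 0.8157 × 15.0000% + 0.1843 × 1.8870% = 12.5829%.

12.58%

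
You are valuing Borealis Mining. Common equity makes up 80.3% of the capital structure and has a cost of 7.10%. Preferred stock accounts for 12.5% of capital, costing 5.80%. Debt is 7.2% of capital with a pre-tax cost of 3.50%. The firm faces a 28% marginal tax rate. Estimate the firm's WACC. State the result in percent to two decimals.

6.61%

After-tax cost of debt = 3.5% × (1 − 28%) = 2.5200%.
WACC = 0.803 × 7.1000% + 0.125 × 5.8000% + 0.072 × 2.5200% = 6.6077%.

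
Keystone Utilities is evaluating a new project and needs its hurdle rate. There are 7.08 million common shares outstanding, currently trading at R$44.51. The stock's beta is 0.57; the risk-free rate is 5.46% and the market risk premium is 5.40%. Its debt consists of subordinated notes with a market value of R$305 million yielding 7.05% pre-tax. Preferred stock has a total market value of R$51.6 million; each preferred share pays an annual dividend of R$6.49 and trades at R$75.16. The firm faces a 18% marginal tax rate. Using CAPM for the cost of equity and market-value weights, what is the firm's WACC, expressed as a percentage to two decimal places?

7.29%

Cost of equity via CAPM: Re = 5.46% + 0.57 × 5.4% = 8.5380%.
Cost of preferred: Rp = 6.49 / 75.16 = 8.6349%.
Market value of equity E = 44.51 × 7.08m = 315.1308m.
Total capital V = 315.1308 + 51.6 + 305 = 671.7308.
Equity: weight = 315.1308/671.7308 = 0.4691; cost = 8.538%.
Preferred: weight = 51.6/671.7308 = 0.0768; cost = 8.6349%.
Subordinated notes: weight = 305/671.7308 = 0.4541; after-tax cost = 7.05% × (1 − 18%) = 5.7810%.
WACC = 0.4691 × 8.5380% + 0.0768 × 8.6349% + 0.4541 × 5.7810% = 7.2936%.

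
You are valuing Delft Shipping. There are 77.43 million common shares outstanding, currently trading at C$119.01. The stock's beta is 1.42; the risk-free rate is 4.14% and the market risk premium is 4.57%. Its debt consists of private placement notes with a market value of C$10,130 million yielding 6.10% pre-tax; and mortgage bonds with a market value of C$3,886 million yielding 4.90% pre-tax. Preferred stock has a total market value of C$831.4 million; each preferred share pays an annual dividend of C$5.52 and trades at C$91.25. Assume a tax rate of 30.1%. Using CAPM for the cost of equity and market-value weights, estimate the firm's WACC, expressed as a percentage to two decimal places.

Cost of equity via CAPM: Re = 4.14% + 1.42 × 4.57% = 10.6294%.
Cost of preferred: Rp = 5.52 / 91.25 = 6.0493%.
Market value of equity E = 119.01 × 77.43m = 9214.9443m.
Total capital V = 9214.9443 + 831.4 + 10130 + 3886 = 24062.3443.
Equity: weight = 9214.9443/24062.3443 = 0.3830; cost = 10.6294%.
Preferred: weight = 831.4/24062.3443 = 0.0346; cost = 6.0493%.
Private placement notes: weight = 10130/24062.3443 = 0.4210; after-tax cost = 6.1% × (1 − 30.1%) = 4.2639%.
Mortgage bonds: weight = 3886/24062.3443 = 0.1615; after-tax cost = 4.9% × (1 − 30.1%) = 3.4251%.
WACC = 0.3830 × 10.6294% + 0.0346 × 6.0493% + 0.4210 × 4.2639% + 0.1615 × 3.4251% = 6.6279%.

6.63%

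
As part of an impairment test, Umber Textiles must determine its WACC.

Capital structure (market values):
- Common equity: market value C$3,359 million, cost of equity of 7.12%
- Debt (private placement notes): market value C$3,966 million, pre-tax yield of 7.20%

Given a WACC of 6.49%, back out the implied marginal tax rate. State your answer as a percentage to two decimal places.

17.27%

Total capital V = 3359 + 3966 = 7325.
Equity weight = 3359/7325 = 0.4586.
Private placement notes weight = 3966/7325 = 0.5414.
Equity contribution = 0.4586 × 7.12% = 3.2650%.
Debt contribution must be 6.49% − 3.2650% = 3.2250%.
0.5414 × 7.2% × (1 − T) = 3.2250%  ⇒  (1 − T) = 0.8273.
T = 17.2719%.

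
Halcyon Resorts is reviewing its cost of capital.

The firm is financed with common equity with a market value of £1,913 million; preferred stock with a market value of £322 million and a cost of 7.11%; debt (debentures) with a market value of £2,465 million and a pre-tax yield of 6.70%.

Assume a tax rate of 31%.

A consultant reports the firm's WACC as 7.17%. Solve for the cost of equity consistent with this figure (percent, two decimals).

Total capital V = 1913 + 322 + 2465 = 4700.
Equity weight = 1913/4700 = 0.4070.
Preferred weight = 322/4700 = 0.0685.
Debentures weight = 2465/4700 = 0.5245.
Debt contribution = 0.5245 × 6.7% × (1 − 31%) = 2.4246%.
Preferred contribution = 0.0685 × 7.11% = 0.4871%.
Required equity contribution = 7.17% − 2.9117% = 4.2583%.
Re = 4.2583% / 0.4070 = 10.4620%.

10.46%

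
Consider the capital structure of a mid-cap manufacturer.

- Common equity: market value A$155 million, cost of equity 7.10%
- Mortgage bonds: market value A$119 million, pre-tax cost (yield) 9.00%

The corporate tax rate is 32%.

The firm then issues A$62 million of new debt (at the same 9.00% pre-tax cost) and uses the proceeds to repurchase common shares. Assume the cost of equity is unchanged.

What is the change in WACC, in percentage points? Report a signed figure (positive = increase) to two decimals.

Current WACC:
Total capital V = 155 + 119 = 274.
Equity: weight = 155/274 = 0.5657; cost = 7.1%.
Mortgage bonds: weight = 119/274 = 0.4343; after-tax cost = 9% × (1 − 32%) = 6.1200%.
WACC = 0.5657 × 7.1000% + 0.4343 × 6.1200% = 6.6744%.
After the change:
Total capital V = 93 + 181 = 274.
Equity: weight = 93/274 = 0.3394; cost = 7.1%.
Mortgage bonds: weight = 181/274 = 0.6606; after-tax cost = 9% × (1 − 32%) = 6.1200%.
WACC = 0.3394 × 7.1000% + 0.6606 × 6.1200% = 6.4526%.
Change in WACC = 6.4526% − 6.6744% = -0.2218 pp.

-0.22 pp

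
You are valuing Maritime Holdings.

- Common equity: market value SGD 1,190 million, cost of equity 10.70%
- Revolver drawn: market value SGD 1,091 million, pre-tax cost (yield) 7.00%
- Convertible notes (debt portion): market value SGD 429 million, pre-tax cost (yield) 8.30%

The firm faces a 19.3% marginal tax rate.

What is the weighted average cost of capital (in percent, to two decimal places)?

Total capital V = 1190 + 1091 + 429 = 2710.
Equity: weight = 1190/2710 = 0.4391; cost = 10.7%.
Revolver drawn: weight = 1091/2710 = 0.4026; after-tax cost = 7% × (1 − 19.3%) = 5.6490%.
Convertible notes (debt portion): weight = 429/2710 = 0.1583; after-tax cost = 8.3% × (1 − 19.3%) = 6.6981%.
WACC = 0.4391 × 10.7000% + 0.4026 × 5.6490% + 0.1583 × 6.6981% = 8.0330%.

8.03%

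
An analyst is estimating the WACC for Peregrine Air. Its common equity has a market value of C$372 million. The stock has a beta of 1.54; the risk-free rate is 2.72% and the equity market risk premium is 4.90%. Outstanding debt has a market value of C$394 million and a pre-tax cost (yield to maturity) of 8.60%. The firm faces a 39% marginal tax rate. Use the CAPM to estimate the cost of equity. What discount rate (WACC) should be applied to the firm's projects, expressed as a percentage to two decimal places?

7.68%

Cost of equity via CAPM: Re = 2.72% + 1.54 × 4.9% = 10.2660%.
Total capital V = 372 + 394 = 766.
Equity: weight = 372/766 = 0.4856; cost = 10.266%.
Debt: weight = 394/766 = 0.5144; after-tax cost = 8.6% × (1 − 39%) = 5.2460%.
WACC = 0.4856 × 10.2660% + 0.5144 × 5.2460% = 7.6839%.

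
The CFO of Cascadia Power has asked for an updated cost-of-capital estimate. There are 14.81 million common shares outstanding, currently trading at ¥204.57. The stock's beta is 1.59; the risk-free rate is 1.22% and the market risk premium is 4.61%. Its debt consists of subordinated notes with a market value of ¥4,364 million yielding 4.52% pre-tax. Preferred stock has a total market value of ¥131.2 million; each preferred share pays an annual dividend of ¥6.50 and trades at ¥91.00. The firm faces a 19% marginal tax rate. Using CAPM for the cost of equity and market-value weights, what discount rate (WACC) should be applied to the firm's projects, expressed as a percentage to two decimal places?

5.69%

Cost of equity via CAPM: Re = 1.22% + 1.59 × 4.61% = 8.5499%.
Cost of preferred: Rp = 6.5 / 91.0 = 7.1429%.
Market value of equity E = 204.57 × 14.81m = 3029.6817m.
Total capital V = 3029.6817 + 131.2 + 4364 = 7524.8817.
Equity: weight = 3029.6817/7524.8817 = 0.4026; cost = 8.5499%.
Preferred: weight = 131.2/7524.8817 = 0.0174; cost = 7.1429%.
Subordinated notes: weight = 4364/7524.8817 = 0.5799; after-tax cost = 4.52% × (1 − 19%) = 3.6612%.
WACC = 0.4026 × 8.5499% + 0.0174 × 7.1429% + 0.5799 × 3.6612% = 5.6902%.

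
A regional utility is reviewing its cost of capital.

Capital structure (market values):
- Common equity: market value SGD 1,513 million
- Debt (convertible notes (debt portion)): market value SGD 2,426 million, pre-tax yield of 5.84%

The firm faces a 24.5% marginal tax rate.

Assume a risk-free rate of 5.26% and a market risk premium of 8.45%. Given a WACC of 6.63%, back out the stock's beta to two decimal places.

Total capital V = 1513 + 2426 = 3939.
Equity weight = 1513/3939 = 0.3841.
Convertible notes (debt portion) weight = 2426/3939 = 0.6159.
Debt contribution = 0.6159 × 5.84% × (1 − 24.5%) = 2.7156%.
Required equity contribution = 6.63% − 2.7156% = 3.9144%  ⇒  Re = 10.1909%.
CAPM: 10.1909% = 5.26% + β × 8.45%  ⇒  β = 0.5835.

0.58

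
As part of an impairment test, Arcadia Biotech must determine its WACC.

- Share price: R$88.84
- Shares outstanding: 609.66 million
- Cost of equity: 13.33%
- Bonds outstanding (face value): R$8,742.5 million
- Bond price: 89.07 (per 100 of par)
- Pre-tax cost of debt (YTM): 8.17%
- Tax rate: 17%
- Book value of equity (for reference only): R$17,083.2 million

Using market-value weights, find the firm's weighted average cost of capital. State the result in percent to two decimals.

Market value of equity E = 88.84 × 609.66m = 54162.1944m. Market value of debt D = 8742.5m × 89.07/100 = 7786.94475m.
Total capital V = 54162.1944 + 7786.94475 = 61949.13915.
Equity: weight = 54162.1944/61949.13915 = 0.8743; cost = 13.33%.
Bonds outstanding: weight = 7786.94475/61949.13915 = 0.1257; after-tax cost = 8.17% × (1 − 17%) = 6.7811%.
WACC = 0.8743 × 13.3300% + 0.1257 × 6.7811% = 12.5068%.

12.51%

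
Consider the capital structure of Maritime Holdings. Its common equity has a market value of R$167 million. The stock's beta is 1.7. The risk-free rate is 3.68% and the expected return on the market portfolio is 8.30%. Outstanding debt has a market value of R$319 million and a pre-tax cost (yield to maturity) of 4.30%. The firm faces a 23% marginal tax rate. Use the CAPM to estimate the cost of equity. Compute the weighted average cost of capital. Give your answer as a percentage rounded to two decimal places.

6.14%

Market risk premium = 8.3% − 3.68% = 4.62%.
Cost of equity via CAPM: Re = 3.68% + 1.7 × 4.62% = 11.5340%.
Total capital V = 167 + 319 = 486.
Equity: weight = 167/486 = 0.3436; cost = 11.534%.
Debt: weight = 319/486 = 0.6564; after-tax cost = 4.3% × (1 − 23%) = 3.3110%.
WACC = 0.3436 × 11.5340% + 0.6564 × 3.3110% = 6.1366%.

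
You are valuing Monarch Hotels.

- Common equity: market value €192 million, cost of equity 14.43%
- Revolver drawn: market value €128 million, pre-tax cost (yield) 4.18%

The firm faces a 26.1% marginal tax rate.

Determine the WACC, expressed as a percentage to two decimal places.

Total capital V = 192 + 128 = 320.
Equity: weight = 192/320 = 0.6000; cost = 14.43%.
Revolver drawn: weight = 128/320 = 0.4000; after-tax cost = 4.18% × (1 − 26.1%) = 3.0890%.
WACC = 0.6000 × 14.4300% + 0.4000 × 3.0890% = 9.8936%.

9.89%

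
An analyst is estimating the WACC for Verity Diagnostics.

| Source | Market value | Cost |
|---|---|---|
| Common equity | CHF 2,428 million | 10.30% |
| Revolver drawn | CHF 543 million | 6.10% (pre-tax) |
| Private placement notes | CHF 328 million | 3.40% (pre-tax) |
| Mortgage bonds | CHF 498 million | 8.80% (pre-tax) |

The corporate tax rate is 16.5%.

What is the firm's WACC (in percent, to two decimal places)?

8.52%

Total capital V = 2428 + 543 + 328 + 498 = 3797.
Equity: weight = 2428/3797 = 0.6395; cost = 10.3%.
Revolver drawn: weight = 543/3797 = 0.1430; after-tax cost = 6.1% × (1 − 16.5%) = 5.0935%.
Private placement notes: weight = 328/3797 = 0.0864; after-tax cost = 3.4% × (1 − 16.5%) = 2.8390%.
Mortgage bonds: weight = 498/3797 = 0.1312; after-tax cost = 8.8% × (1 − 16.5%) = 7.3480%.
WACC = 0.6395 × 10.3000% + 0.1430 × 5.0935% + 0.0864 × 2.8390% + 0.1312 × 7.3480% = 8.5237%.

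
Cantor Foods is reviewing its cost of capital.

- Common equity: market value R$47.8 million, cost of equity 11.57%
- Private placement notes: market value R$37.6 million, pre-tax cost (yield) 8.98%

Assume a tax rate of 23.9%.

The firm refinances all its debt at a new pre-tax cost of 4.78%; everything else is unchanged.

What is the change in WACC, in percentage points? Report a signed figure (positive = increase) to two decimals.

Current WACC:
Total capital V = 47.8 + 37.6 = 85.4.
Equity: weight = 47.8/85.4 = 0.5597; cost = 11.57%.
Private placement notes: weight = 37.6/85.4 = 0.4403; after-tax cost = 8.98% × (1 − 23.9%) = 6.8338%.
WACC = 0.5597 × 11.5700% + 0.4403 × 6.8338% = 9.4847%.
After the change:
Total capital V = 47.8 + 37.6 = 85.4.
Equity: weight = 47.8/85.4 = 0.5597; cost = 11.57%.
Private placement notes: weight = 37.6/85.4 = 0.4403; after-tax cost = 4.78% × (1 − 23.9%) = 3.6376%.
WACC = 0.5597 × 11.5700% + 0.4403 × 3.6376% = 8.0775%.
Change in WACC = 8.0775% − 9.4847% = -1.4072 pp.

-1.41 pp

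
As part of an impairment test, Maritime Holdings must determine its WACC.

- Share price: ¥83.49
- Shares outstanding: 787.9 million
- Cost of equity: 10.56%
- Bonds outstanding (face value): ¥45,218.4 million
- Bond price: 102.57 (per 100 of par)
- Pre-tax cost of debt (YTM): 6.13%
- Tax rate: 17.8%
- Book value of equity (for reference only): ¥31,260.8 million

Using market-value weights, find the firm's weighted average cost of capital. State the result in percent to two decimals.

8.28%

Market value of equity E = 83.49 × 787.9m = 65781.771m. Market value of debt D = 45218.4m × 102.57/100 = 46380.51288m.
Total capital V = 65781.771 + 46380.51288 = 112162.28388.
Equity: weight = 65781.771/112162.28388 = 0.5865; cost = 10.56%.
Bonds outstanding: weight = 46380.51288/112162.28388 = 0.4135; after-tax cost = 6.13% × (1 − 17.8%) = 5.0389%.
WACC = 0.5865 × 10.5600% + 0.4135 × 5.0389% = 8.2769%.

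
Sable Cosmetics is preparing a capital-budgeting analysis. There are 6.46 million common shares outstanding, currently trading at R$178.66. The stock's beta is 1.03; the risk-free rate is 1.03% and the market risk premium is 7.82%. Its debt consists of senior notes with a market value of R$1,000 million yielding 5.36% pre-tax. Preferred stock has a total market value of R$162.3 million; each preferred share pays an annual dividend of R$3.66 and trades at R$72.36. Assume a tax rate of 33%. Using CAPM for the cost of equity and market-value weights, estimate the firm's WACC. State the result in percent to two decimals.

6.43%

Cost of equity via CAPM: Re = 1.03% + 1.03 × 7.82% = 9.0846%.
Cost of preferred: Rp = 3.66 / 72.36 = 5.0580%.
Market value of equity E = 178.66 × 6.46m = 1154.1436m.
Total capital V = 1154.1436 + 162.3 + 1000 = 2316.4436.
Equity: weight = 1154.1436/2316.4436 = 0.4982; cost = 9.0846%.
Preferred: weight = 162.3/2316.4436 = 0.0701; cost = 5.058%.
Senior notes: weight = 1000/2316.4436 = 0.4317; after-tax cost = 5.36% × (1 − 33%) = 3.5912%.
WACC = 0.4982 × 9.0846% + 0.0701 × 5.0580% + 0.4317 × 3.5912% = 6.4310%.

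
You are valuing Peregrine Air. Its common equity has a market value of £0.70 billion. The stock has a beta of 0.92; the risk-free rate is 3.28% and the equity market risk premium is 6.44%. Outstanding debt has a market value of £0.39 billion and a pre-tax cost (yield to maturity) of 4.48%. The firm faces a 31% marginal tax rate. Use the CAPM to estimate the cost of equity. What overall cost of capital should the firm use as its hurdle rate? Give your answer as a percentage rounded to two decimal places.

7.02%

Cost of equity via CAPM: Re = 3.28% + 0.92 × 6.44% = 9.2048%.
Total capital V = 0.7 + 0.39 = 1.09.
Equity: weight = 0.7/1.09 = 0.6422; cost = 9.2048%.
Debt: weight = 0.39/1.09 = 0.3578; after-tax cost = 4.48% × (1 − 31%) = 3.0912%.
WACC = 0.6422 × 9.2048% + 0.3578 × 3.0912% = 7.0174%.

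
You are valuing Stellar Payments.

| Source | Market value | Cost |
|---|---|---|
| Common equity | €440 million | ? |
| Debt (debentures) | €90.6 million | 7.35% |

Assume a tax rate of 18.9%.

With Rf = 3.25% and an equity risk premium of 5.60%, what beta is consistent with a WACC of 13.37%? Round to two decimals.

Total capital V = 440 + 90.6 = 530.6.
Equity weight = 440/530.6 = 0.8292.
Debentures weight = 90.6/530.6 = 0.1708.
Debt contribution = 0.1708 × 7.35% × (1 − 18.9%) = 1.0178%.
Required equity contribution = 13.37% − 1.0178% = 12.3522%  ⇒  Re = 14.8956%.
CAPM: 14.8956% = 3.25% + β × 5.6%  ⇒  β = 2.0796.

2.08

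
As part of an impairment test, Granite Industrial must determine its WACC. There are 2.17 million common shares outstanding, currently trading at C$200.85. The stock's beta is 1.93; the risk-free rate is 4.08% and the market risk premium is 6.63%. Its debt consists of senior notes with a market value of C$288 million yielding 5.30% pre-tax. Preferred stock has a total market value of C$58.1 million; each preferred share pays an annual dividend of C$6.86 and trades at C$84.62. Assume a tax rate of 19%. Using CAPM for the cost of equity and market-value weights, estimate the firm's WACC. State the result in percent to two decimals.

11.59%

Cost of equity via CAPM: Re = 4.08% + 1.93 × 6.63% = 16.8759%.
Cost of preferred: Rp = 6.86 / 84.62 = 8.1068%.
Market value of equity E = 200.85 × 2.17m = 435.8445m.
Total capital V = 435.8445 + 58.1 + 288 = 781.9445.
Equity: weight = 435.8445/781.9445 = 0.5574; cost = 16.8759%.
Preferred: weight = 58.1/781.9445 = 0.0743; cost = 8.1068%.
Senior notes: weight = 288/781.9445 = 0.3683; after-tax cost = 5.3% × (1 − 19%) = 4.2930%.
WACC = 0.5574 × 16.8759% + 0.0743 × 8.1068% + 0.3683 × 4.2930% = 11.5899%.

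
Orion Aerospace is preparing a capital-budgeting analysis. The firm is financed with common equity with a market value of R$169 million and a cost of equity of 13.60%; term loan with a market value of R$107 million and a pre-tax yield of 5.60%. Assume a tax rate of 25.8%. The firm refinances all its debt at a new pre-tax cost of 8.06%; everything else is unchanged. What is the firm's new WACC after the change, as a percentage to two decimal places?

10.65%

After the change:
Total capital V = 169 + 107 = 276.
Equity: weight = 169/276 = 0.6123; cost = 13.6%.
Term loan: weight = 107/276 = 0.3877; after-tax cost = 8.06% × (1 − 25.8%) = 5.9805%.
WACC = 0.6123 × 13.6000% + 0.3877 × 5.9805% = 10.6461%.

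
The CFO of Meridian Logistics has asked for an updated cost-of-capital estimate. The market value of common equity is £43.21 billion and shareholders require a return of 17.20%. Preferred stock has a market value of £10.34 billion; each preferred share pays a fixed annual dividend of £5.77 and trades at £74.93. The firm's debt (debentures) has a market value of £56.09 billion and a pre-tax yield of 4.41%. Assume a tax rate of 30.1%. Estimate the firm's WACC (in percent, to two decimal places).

9.08%

Cost of preferred: Rp = 5.77 / 74.93 = 7.7005%.
Total capital V = 43.21 + 10.34 + 56.09 = 109.64.
Equity: weight = 43.21/109.64 = 0.3941; cost = 17.2%.
Preferred: weight = 10.34/109.64 = 0.0943; cost = 7.7005%.
Debentures: weight = 56.09/109.64 = 0.5116; after-tax cost = 4.41% × (1 − 30.1%) = 3.0826%.
WACC = 0.3941 × 17.2000% + 0.0943 × 7.7005% + 0.5116 × 3.0826% = 9.0819%.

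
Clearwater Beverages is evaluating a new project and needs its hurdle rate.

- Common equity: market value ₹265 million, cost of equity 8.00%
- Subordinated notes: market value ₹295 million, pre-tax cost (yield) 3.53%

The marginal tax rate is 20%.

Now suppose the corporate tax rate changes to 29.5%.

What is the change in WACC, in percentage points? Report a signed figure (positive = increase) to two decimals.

-0.18 pp

Current WACC:
Total capital V = 265 + 295 = 560.
Equity: weight = 265/560 = 0.4732; cost = 8%.
Subordinated notes: weight = 295/560 = 0.5268; after-tax cost = 3.53% × (1 − 20%) = 2.8240%.
WACC = 0.4732 × 8.0000% + 0.5268 × 2.8240% = 5.2734%.
After the change:
Total capital V = 265 + 295 = 560.
Equity: weight = 265/560 = 0.4732; cost = 8%.
Subordinated notes: weight = 295/560 = 0.5268; after-tax cost = 3.53% × (1 − 29.5%) = 2.4887%.
WACC = 0.4732 × 8.0000% + 0.5268 × 2.4887% = 5.0967%.
Change in WACC = 5.0967% − 5.2734% = -0.1767 pp.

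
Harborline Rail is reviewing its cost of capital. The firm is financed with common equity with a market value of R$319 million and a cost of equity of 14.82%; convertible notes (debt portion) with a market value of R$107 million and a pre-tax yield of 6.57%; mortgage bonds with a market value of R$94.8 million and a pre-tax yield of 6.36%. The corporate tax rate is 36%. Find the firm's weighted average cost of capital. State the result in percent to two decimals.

10.68%

Total capital V = 319 + 107 + 94.8 = 520.8.
Equity: weight = 319/520.8 = 0.6125; cost = 14.82%.
Convertible notes (debt portion): weight = 107/520.8 = 0.2055; after-tax cost = 6.57% × (1 − 36%) = 4.2048%.
Mortgage bonds: weight = 94.8/520.8 = 0.1820; after-tax cost = 6.36% × (1 − 36%) = 4.0704%.
WACC = 0.6125 × 14.8200% + 0.2055 × 4.2048% + 0.1820 × 4.0704% = 10.6823%.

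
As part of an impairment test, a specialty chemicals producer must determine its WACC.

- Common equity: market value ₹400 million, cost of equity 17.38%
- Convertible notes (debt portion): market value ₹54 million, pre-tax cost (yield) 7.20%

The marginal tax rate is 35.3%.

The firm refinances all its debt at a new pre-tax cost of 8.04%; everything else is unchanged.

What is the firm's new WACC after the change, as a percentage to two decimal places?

15.93%

After the change:
Total capital V = 400 + 54 = 454.
Equity: weight = 400/454 = 0.8811; cost = 17.38%.
Convertible notes (debt portion): weight = 54/454 = 0.1189; after-tax cost = 8.04% × (1 − 35.3%) = 5.2019%.
WACC = 0.8811 × 17.3800% + 0.1189 × 5.2019% = 15.9315%.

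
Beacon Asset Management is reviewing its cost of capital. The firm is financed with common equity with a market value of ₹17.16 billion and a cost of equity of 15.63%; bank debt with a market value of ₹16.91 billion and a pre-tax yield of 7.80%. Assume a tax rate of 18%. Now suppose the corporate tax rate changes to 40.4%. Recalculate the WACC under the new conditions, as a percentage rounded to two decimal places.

After the change:
Total capital V = 17.16 + 16.91 = 34.07.
Equity: weight = 17.16/34.07 = 0.5037; cost = 15.63%.
Bank debt: weight = 16.91/34.07 = 0.4963; after-tax cost = 7.8% × (1 − 40.4%) = 4.6488%.
WACC = 0.5037 × 15.6300% + 0.4963 × 4.6488% = 10.1797%.

10.18%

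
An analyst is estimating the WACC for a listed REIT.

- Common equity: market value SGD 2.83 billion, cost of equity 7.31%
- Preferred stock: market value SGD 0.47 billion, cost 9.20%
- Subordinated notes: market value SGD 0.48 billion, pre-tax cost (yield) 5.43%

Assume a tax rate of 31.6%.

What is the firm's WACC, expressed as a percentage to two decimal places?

Total capital V = 2.83 + 0.47 + 0.48 = 3.78.
Equity: weight = 2.83/3.78 = 0.7487; cost = 7.31%.
Preferred: weight = 0.47/3.78 = 0.1243; cost = 9.2%.
Subordinated notes: weight = 0.48/3.78 = 0.1270; after-tax cost = 5.43% × (1 − 31.6%) = 3.7141%.
WACC = 0.7487 × 7.3100% + 0.1243 × 9.2000% + 0.1270 × 3.7141% = 7.0884%.

7.09%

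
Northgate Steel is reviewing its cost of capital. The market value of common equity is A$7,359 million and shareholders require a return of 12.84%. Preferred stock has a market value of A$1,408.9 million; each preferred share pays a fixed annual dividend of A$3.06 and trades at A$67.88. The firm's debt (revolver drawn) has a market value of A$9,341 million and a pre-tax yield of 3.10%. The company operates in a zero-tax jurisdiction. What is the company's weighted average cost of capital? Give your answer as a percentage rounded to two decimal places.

7.17%

Cost of preferred: Rp = 3.06 / 67.88 = 4.5080%.
Total capital V = 7359 + 1408.9 + 9341 = 18108.9.
Equity: weight = 7359/18108.9 = 0.4064; cost = 12.84%.
Preferred: weight = 1408.9/18108.9 = 0.0778; cost = 4.508%.
Revolver drawn: weight = 9341/18108.9 = 0.5158; after-tax cost = 3.1% × (1 − 0%) = 3.1000%.
WACC = 0.4064 × 12.8400% + 0.0778 × 4.5080% + 0.5158 × 3.1000% = 7.1676%.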